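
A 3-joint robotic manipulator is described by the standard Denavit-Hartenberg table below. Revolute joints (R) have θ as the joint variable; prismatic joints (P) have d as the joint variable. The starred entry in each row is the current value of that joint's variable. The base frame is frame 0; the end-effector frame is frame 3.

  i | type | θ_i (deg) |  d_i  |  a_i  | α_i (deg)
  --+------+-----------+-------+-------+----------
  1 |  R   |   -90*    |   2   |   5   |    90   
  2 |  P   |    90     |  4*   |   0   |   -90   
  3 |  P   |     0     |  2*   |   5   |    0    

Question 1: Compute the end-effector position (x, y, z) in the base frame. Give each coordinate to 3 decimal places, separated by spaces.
after link 1: o_1 = (0.0000, -5.0000, 2.0000)
after link 2: o_2 = (-4.0000, -5.0000, 2.0000)
after link 3: o_3 = (-4.0000, -3.0000, 7.0000)

-4.000 -3.000 7.000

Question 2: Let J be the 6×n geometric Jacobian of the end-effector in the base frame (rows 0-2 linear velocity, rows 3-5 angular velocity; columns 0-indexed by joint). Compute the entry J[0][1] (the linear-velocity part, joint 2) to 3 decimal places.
prismatic axis z_1 = (-1.0000,-0.0000,0.0000)
J_v[:, 1] = z_1; J_ω[:, 1] = (0,0,0)
entry J[0][1] = -1.0000

-1.000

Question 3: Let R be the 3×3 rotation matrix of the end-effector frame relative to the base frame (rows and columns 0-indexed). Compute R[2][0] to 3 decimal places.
End-effector x-axis (col 0 of R) = (0.0000,-0.0000,1.0000)
R[2][0] = 1.0000

1.000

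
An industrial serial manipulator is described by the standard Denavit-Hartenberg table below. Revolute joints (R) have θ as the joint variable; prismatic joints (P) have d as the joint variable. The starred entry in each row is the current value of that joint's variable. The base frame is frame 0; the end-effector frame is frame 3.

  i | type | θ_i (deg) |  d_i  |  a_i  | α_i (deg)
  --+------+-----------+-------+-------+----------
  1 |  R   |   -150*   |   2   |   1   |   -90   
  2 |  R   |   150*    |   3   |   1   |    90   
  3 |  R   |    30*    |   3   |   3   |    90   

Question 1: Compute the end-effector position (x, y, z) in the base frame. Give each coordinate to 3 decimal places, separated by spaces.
after link 1: o_1 = (-0.8660, -0.5000, 2.0000)
after link 2: o_2 = (1.3840, -2.6651, 1.5000)
after link 3: o_3 = (2.7835, -3.5891, -2.3971)

2.783 -3.589 -2.397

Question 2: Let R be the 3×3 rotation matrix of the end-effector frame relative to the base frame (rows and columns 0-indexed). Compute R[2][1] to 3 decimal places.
End-effector y-axis (col 1 of R) = (-0.4330,-0.2500,-0.8660)
R[2][1] = -0.8660

-0.866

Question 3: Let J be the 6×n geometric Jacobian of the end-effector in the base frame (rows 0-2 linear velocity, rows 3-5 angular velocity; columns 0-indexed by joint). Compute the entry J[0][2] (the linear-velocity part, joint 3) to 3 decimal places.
0.174

axis z_2 = (-0.4330,-0.2500,-0.8660); lever o_n−o_2 = (1.3995,-0.9240,-3.8971)
cross product → J_v[:, 2] = (0.1740,-2.8995,0.7500)
J_ω[:, 2] = z_2
entry J[0][2] = 0.1740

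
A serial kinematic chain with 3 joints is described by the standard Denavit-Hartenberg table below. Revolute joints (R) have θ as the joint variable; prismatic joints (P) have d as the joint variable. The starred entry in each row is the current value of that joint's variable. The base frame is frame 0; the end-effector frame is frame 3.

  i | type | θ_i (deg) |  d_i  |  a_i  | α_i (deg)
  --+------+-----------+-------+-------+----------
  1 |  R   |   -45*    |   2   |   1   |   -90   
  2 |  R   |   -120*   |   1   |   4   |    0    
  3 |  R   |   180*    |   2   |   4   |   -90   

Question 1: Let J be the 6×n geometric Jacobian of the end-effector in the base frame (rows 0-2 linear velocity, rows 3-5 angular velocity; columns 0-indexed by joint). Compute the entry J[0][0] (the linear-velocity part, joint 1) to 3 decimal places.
axis z_0 = ẑ; lever o_n−o_0 = (2.8284,1.4142,2.0000)
cross product → J_v[:, 0] = (-1.4142,2.8284,0.0000)
J_ω[:, 0] = z_0
entry J[0][0] = -1.4142

-1.414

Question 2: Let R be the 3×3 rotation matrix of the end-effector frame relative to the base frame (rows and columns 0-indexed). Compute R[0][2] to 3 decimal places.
-0.612

End-effector z-axis (col 2 of R) = (-0.6124,0.6124,-0.5000)
R[0][2] = -0.6124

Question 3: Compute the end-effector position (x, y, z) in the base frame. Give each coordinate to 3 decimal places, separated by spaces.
2.828 1.414 2.000

after link 1: o_1 = (0.7071, -0.7071, 2.0000)
after link 2: o_2 = (0.0000, 1.4142, 5.4641)
after link 3: o_3 = (2.8284, 1.4142, 2.0000)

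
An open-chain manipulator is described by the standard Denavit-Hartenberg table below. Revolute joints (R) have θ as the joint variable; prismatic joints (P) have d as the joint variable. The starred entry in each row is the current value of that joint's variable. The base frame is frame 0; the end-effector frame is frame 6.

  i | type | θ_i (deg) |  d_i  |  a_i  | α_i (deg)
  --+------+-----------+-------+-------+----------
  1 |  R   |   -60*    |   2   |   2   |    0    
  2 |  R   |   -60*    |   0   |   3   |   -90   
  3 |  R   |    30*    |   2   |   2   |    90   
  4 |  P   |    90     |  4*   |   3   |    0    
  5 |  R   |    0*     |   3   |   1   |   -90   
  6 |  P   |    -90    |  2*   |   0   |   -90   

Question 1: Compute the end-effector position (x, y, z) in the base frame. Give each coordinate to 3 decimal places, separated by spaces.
after link 1: o_1 = (1.0000, -1.7321, 2.0000)
after link 2: o_2 = (-0.5000, -4.3301, 2.0000)
after link 3: o_3 = (0.3660, -6.8301, 1.0000)
after link 4: o_4 = (1.9641, -10.0622, 4.4641)
after link 5: o_5 = (2.0801, -11.8612, 7.0622)
after link 6: o_6 = (2.9462, -10.3612, 8.0622)

2.946 -10.361 8.062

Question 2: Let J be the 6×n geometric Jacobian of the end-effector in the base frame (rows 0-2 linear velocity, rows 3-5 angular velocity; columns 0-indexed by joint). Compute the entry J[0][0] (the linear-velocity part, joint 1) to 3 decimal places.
10.361

axis z_0 = ẑ; lever o_n−o_0 = (2.9462,-10.3612,8.0622)
cross product → J_v[:, 0] = (10.3612,2.9462,-0.0000)
J_ω[:, 0] = z_0
entry J[0][0] = 10.3612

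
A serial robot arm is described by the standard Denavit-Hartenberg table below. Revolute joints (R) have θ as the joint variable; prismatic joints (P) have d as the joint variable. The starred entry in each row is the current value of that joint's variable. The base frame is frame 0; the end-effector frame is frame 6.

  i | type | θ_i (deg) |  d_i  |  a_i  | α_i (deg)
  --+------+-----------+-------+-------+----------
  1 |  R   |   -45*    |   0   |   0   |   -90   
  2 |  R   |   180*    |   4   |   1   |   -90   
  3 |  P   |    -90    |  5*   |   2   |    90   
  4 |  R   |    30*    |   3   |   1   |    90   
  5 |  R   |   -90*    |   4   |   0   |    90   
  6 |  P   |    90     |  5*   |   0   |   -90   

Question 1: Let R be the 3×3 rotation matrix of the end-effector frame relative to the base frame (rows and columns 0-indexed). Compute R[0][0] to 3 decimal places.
End-effector x-axis (col 0 of R) = (0.3536,0.3536,-0.8660)
R[0][0] = 0.3536

0.354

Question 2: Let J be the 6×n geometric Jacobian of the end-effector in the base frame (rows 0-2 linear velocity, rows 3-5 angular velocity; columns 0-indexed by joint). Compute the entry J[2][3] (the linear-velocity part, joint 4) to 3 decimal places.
axis z_3 = (0.7071,-0.7071,0.0000); lever o_n−o_3 = (1.0860,-3.1566,-5.4641)
cross product → J_v[:, 3] = (3.8637,3.8637,-1.4641)
J_ω[:, 3] = z_3
entry J[2][3] = -1.4641

-1.464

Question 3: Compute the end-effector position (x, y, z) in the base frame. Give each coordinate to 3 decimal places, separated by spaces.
after link 1: o_1 = (0.0000, 0.0000, 0.0000)
after link 2: o_2 = (2.1213, 3.5355, 0.0000)
after link 3: o_3 = (3.5355, 4.9497, 5.0000)
after link 4: o_4 = (6.2692, 3.4408, 5.5000)
after link 5: o_5 = (7.6834, 4.8550, 2.0359)
after link 6: o_6 = (4.6216, 1.7932, -0.4641)

4.622 1.793 -0.464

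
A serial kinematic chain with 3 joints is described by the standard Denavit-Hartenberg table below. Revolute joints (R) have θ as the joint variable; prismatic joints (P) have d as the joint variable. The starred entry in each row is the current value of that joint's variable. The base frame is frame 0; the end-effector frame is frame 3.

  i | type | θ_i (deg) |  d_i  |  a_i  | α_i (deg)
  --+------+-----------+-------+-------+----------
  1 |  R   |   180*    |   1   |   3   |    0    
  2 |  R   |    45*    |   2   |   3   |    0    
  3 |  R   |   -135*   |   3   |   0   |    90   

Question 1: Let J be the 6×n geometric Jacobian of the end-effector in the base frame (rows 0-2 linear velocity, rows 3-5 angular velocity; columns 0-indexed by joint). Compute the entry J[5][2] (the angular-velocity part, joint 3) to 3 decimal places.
axis z_2 = (0.0000,0.0000,1.0000); lever o_n−o_2 = (0.0000,0.0000,3.0000)
cross product → J_v[:, 2] = (0.0000,0.0000,0.0000)
J_ω[:, 2] = z_2
entry J[5][2] = 1.0000

1.000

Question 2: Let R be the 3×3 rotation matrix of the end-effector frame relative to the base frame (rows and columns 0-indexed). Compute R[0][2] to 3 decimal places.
1.000

End-effector z-axis (col 2 of R) = (1.0000,-0.0000,0.0000)
R[0][2] = 1.0000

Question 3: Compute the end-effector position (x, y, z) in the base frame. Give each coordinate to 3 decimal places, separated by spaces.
-5.121 -2.121 6.000

after link 1: o_1 = (-3.0000, 0.0000, 1.0000)
after link 2: o_2 = (-5.1213, -2.1213, 3.0000)
after link 3: o_3 = (-5.1213, -2.1213, 6.0000)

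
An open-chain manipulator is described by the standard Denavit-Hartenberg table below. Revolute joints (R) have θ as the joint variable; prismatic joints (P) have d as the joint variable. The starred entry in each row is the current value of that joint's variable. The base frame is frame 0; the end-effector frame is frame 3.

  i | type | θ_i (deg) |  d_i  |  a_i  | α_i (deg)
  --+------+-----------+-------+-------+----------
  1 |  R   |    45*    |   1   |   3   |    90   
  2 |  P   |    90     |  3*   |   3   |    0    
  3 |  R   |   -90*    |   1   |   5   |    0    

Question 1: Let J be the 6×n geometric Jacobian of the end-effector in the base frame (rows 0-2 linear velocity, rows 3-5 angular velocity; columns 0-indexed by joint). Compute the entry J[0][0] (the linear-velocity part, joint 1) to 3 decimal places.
-2.828

axis z_0 = ẑ; lever o_n−o_0 = (8.4853,2.8284,4.0000)
cross product → J_v[:, 0] = (-2.8284,8.4853,0.0000)
J_ω[:, 0] = z_0
entry J[0][0] = -2.8284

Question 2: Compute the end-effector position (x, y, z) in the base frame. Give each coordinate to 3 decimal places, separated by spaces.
after link 1: o_1 = (2.1213, 2.1213, 1.0000)
after link 2: o_2 = (4.2426, -0.0000, 4.0000)
after link 3: o_3 = (8.4853, 2.8284, 4.0000)

8.485 2.828 4.000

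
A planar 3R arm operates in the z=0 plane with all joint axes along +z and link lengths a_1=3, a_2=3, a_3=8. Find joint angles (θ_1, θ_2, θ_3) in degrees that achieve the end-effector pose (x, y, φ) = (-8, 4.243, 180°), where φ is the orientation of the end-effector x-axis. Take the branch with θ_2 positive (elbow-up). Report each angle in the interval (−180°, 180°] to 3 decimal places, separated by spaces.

wrist centre = target − a_3·(cos φ, sin φ) = (0.0000, 4.2430)
cos θ_2 = (18.0030−3²−3²)/(2·3·3) = 0.0002; θ_2 = 89.9903° (elbow-up)
β = atan2(4.2430,0.0000) = 90.0000°; ψ = atan2(3.0000,3.0005) = 44.9951°
θ_1 = β − ψ = 45.0049°
θ_3 = φ − θ_1 − θ_2 = 45.0049° (wrapped to (-180°,180°])

45.005 89.990 45.005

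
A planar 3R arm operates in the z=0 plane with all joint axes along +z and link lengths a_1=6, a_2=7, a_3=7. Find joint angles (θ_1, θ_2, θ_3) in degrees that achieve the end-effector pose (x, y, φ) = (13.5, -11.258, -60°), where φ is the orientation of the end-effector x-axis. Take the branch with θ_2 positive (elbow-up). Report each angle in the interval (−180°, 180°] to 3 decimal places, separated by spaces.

wrist centre = target − a_3·(cos φ, sin φ) = (10.0000, -5.1958)
cos θ_2 = (126.9966−6²−7²)/(2·6·7) = 0.5000; θ_2 = 60.0027° (elbow-up)
β = atan2(-5.1958,10.0000) = -27.4556°; ψ = atan2(6.0623,9.4997) = 32.5444°
θ_1 = β − ψ = -60.0000°
θ_3 = φ − θ_1 − θ_2 = -60.0027° (wrapped to (-180°,180°])

-60.000 60.003 -60.003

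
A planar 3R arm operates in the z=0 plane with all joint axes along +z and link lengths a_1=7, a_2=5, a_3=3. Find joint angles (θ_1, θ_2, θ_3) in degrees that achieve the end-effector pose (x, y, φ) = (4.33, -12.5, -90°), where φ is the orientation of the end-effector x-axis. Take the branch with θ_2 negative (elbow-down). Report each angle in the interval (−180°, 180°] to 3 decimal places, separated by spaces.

-40.993 -60.001 10.994

wrist centre = target − a_3·(cos φ, sin φ) = (4.3300, -9.5000)
cos θ_2 = (108.9989−7²−5²)/(2·7·5) = 0.5000; θ_2 = -60.0010° (elbow-down)
β = atan2(-9.5000,4.3300) = -65.4970°; ψ = atan2(-4.3302,9.4999) = -24.5040°
θ_1 = β − ψ = -40.9930°
θ_3 = φ − θ_1 − θ_2 = 10.9940° (wrapped to (-180°,180°])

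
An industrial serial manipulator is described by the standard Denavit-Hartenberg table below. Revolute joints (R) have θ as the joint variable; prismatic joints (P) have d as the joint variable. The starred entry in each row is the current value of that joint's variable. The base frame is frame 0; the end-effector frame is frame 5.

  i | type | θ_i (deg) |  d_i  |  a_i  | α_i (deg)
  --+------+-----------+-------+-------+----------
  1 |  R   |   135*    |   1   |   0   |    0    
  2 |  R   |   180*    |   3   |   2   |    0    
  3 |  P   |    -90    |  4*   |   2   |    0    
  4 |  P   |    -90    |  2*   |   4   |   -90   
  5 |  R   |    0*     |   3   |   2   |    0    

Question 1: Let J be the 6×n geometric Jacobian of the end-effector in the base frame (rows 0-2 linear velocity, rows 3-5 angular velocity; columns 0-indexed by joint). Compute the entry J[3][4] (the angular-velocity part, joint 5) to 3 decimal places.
-0.707

axis z_4 = (-0.7071,-0.7071,0.0000); lever o_n−o_4 = (-3.5355,-0.7071,0.0000)
cross product → J_v[:, 4] = (0.0000,-0.0000,-2.0000)
J_ω[:, 4] = z_4
entry J[3][4] = -0.7071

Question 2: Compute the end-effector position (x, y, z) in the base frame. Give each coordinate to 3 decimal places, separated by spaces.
-6.364 -0.707 10.000

after link 1: o_1 = (0.0000, 0.0000, 1.0000)
after link 2: o_2 = (1.4142, -1.4142, 4.0000)
after link 3: o_3 = (-0.0000, -2.8284, 8.0000)
after link 4: o_4 = (-2.8284, 0.0000, 10.0000)
after link 5: o_5 = (-6.3640, -0.7071, 10.0000)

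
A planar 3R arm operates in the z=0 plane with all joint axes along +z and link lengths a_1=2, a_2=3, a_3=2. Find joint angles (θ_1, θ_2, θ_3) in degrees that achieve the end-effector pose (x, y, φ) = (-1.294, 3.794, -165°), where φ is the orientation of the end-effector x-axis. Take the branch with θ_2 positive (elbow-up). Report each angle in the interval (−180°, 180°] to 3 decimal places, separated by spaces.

wrist centre = target − a_3·(cos φ, sin φ) = (0.6379, 4.3116)
cos θ_2 = (18.9971−2²−3²)/(2·2·3) = 0.4998; θ_2 = 60.0161° (elbow-up)
β = atan2(4.3116,0.6379) = 81.5849°; ψ = atan2(2.5985,3.4993) = 36.5970°
θ_1 = β − ψ = 44.9879°
θ_3 = φ − θ_1 − θ_2 = 89.9960° (wrapped to (-180°,180°])

44.988 60.016 89.996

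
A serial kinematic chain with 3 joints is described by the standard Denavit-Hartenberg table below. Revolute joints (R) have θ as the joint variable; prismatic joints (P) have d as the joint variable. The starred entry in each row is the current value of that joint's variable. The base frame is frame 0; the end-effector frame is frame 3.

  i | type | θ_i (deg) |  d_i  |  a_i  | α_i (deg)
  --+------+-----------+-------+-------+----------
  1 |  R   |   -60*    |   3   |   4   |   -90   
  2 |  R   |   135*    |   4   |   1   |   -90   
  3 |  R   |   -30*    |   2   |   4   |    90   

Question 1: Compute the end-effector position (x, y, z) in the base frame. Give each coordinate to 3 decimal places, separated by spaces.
after link 1: o_1 = (2.0000, -3.4641, 3.0000)
after link 2: o_2 = (5.1105, -0.8517, 2.2929)
after link 3: o_3 = (4.9107, 3.4943, 1.2576)

4.911 3.494 1.258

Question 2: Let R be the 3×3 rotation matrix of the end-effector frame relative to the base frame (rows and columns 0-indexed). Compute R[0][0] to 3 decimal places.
End-effector x-axis (col 0 of R) = (0.1268,0.7803,-0.6124)
R[0][0] = 0.1268

0.127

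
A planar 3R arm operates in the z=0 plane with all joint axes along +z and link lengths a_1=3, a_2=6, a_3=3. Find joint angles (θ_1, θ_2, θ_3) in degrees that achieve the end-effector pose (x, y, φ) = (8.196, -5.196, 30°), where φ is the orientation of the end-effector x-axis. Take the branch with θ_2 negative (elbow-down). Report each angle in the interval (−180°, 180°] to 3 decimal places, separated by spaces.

-29.992 -30.012 90.004

wrist centre = target − a_3·(cos φ, sin φ) = (5.5979, -6.6960)
cos θ_2 = (76.1732−3²−6²)/(2·3·6) = 0.8659; θ_2 = -30.0119° (elbow-down)
β = atan2(-6.6960,5.5979) = -50.1040°; ψ = atan2(-3.0011,8.1955) = -20.1120°
θ_1 = β − ψ = -29.9920°
θ_3 = φ − θ_1 − θ_2 = 90.0040° (wrapped to (-180°,180°])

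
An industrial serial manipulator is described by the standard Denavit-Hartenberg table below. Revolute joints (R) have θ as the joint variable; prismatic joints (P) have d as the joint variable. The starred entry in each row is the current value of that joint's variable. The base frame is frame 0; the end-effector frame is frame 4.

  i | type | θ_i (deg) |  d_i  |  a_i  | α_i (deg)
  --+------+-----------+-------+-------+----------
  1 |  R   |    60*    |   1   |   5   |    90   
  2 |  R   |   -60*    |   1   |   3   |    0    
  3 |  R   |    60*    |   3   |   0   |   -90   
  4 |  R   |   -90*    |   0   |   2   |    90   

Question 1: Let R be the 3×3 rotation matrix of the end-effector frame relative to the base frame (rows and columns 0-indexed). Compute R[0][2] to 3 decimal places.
-0.500

End-effector z-axis (col 2 of R) = (-0.5000,-0.8660,0.0000)
R[0][2] = -0.5000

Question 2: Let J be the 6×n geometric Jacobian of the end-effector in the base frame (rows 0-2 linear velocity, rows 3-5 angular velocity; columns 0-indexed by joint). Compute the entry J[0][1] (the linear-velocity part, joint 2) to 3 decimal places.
axis z_1 = (0.8660,-0.5000,0.0000); lever o_n−o_1 = (5.9462,-1.7010,-2.5981)
cross product → J_v[:, 1] = (1.2990,2.2500,1.5000)
J_ω[:, 1] = z_1
entry J[0][1] = 1.2990

1.299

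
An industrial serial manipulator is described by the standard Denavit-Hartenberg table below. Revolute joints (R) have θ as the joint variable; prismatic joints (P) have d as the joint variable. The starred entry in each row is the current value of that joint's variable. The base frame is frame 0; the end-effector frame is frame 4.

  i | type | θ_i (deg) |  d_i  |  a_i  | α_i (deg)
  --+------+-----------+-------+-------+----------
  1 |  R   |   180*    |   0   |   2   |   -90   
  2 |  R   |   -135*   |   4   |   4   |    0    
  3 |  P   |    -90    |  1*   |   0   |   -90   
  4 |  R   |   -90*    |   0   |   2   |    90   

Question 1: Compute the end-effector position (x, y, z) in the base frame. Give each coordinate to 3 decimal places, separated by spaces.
after link 1: o_1 = (-2.0000, 0.0000, 0.0000)
after link 2: o_2 = (0.8284, -4.0000, 2.8284)
after link 3: o_3 = (0.8284, -5.0000, 2.8284)
after link 4: o_4 = (0.8284, -7.0000, 2.8284)

0.828 -7.000 2.828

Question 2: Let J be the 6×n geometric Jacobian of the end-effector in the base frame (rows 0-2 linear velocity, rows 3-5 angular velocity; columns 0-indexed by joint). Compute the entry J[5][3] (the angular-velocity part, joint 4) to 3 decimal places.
0.707

axis z_3 = (0.7071,-0.0000,0.7071); lever o_n−o_3 = (-0.0000,-2.0000,0.0000)
cross product → J_v[:, 3] = (1.4142,-0.0000,-1.4142)
J_ω[:, 3] = z_3
entry J[5][3] = 0.7071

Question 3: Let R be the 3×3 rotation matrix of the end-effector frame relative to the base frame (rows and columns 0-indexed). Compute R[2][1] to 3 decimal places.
0.707

End-effector y-axis (col 1 of R) = (0.7071,-0.0000,0.7071)
R[2][1] = 0.7071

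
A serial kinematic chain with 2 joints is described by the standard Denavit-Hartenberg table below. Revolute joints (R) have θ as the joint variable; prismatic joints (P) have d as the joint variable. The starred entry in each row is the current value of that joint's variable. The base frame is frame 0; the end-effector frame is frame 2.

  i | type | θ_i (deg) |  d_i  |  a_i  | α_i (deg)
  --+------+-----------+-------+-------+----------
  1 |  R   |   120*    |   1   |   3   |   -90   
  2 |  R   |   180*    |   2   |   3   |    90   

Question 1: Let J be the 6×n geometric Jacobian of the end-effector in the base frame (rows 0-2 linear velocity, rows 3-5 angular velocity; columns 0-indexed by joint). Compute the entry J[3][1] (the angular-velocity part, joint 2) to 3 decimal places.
axis z_1 = (-0.8660,-0.5000,0.0000); lever o_n−o_1 = (-0.2321,-3.5981,-0.0000)
cross product → J_v[:, 1] = (0.0000,-0.0000,3.0000)
J_ω[:, 1] = z_1
entry J[3][1] = -0.8660

-0.866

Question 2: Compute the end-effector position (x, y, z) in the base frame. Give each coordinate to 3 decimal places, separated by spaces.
-1.732 -1.000 1.000

after link 1: o_1 = (-1.5000, 2.5981, 1.0000)
after link 2: o_2 = (-1.7321, -1.0000, 1.0000)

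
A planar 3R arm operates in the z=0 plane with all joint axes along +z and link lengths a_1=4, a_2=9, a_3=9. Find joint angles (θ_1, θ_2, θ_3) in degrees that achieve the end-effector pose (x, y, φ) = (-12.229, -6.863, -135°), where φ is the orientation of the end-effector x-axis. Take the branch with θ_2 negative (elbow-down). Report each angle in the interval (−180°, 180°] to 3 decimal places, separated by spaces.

wrist centre = target − a_3·(cos φ, sin φ) = (-5.8650, -0.4990)
cos θ_2 = (34.6477−4²−9²)/(2·4·9) = -0.8660; θ_2 = -149.9975° (elbow-down)
β = atan2(-0.4990,-5.8650) = -175.1366°; ψ = atan2(-4.5003,-3.7940) = -130.1328°
θ_1 = β − ψ = -45.0038°
θ_3 = φ − θ_1 − θ_2 = 60.0014° (wrapped to (-180°,180°])

-45.004 -149.998 60.001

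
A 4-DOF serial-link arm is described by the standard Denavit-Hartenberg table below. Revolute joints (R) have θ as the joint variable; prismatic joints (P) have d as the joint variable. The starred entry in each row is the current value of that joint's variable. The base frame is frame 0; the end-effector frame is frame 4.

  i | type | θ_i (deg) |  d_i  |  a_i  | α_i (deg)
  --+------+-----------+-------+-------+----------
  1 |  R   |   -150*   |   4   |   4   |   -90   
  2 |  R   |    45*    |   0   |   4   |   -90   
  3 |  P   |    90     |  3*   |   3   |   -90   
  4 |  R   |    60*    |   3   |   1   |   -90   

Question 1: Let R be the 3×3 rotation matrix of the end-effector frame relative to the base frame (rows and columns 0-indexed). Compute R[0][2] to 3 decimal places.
0.127

End-effector z-axis (col 2 of R) = (0.1268,-0.9268,0.3536)
R[0][2] = 0.1268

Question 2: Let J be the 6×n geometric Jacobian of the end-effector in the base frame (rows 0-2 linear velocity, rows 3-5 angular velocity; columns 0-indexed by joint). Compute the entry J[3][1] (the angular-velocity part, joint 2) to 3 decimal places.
axis z_1 = (0.5000,-0.8660,0.0000); lever o_n−o_1 = (-1.0556,3.4320,-2.2161)
cross product → J_v[:, 1] = (1.9192,1.1080,0.8018)
J_ω[:, 1] = z_1
entry J[3][1] = 0.5000

0.500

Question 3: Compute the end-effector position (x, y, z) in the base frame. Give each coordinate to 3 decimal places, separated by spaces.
-4.520 1.432 1.784

after link 1: o_1 = (-3.4641, -2.0000, 4.0000)
after link 2: o_2 = (-5.9136, -3.4142, 1.1716)
after link 3: o_3 = (-5.5765, 0.2445, -0.9497)
after link 4: o_4 = (-4.5197, 1.4320, 1.7839)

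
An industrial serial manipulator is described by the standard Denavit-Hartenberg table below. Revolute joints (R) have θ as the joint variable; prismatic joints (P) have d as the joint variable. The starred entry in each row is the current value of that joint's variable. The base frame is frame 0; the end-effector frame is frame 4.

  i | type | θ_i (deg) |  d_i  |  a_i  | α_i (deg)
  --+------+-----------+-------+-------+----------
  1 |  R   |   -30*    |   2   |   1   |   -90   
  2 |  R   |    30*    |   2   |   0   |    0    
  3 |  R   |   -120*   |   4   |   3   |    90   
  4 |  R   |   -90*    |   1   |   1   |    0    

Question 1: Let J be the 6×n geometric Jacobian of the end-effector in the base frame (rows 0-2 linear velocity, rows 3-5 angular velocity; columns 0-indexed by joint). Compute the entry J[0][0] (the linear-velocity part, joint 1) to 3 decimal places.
-4.330

axis z_0 = ẑ; lever o_n−o_0 = (2.5000,4.3301,5.0000)
cross product → J_v[:, 0] = (-4.3301,2.5000,0.0000)
J_ω[:, 0] = z_0
entry J[0][0] = -4.3301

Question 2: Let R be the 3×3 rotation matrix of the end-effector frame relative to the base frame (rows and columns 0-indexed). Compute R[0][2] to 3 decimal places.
-0.866

End-effector z-axis (col 2 of R) = (-0.8660,0.5000,0.0000)
R[0][2] = -0.8660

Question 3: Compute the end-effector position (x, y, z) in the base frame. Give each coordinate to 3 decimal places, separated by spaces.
after link 1: o_1 = (0.8660, -0.5000, 2.0000)
after link 2: o_2 = (1.8660, 1.2321, 2.0000)
after link 3: o_3 = (3.8660, 4.6962, 5.0000)
after link 4: o_4 = (2.5000, 4.3301, 5.0000)

2.500 4.330 5.000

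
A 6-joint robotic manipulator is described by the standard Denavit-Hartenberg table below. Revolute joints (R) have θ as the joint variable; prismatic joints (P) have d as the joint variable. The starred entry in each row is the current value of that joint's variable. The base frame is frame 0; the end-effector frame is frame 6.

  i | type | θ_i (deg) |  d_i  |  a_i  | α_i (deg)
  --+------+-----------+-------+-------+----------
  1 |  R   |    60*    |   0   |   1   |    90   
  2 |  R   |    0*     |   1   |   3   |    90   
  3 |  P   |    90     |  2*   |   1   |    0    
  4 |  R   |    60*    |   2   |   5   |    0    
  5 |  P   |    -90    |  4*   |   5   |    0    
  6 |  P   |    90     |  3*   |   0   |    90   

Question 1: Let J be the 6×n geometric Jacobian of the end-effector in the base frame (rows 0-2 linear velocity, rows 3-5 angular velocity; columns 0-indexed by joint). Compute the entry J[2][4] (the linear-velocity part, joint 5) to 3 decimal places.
-1.000

prismatic axis z_4 = (0.0000,-0.0000,-1.0000)
J_v[:, 4] = z_4; J_ω[:, 4] = (0,0,0)
entry J[2][4] = -1.0000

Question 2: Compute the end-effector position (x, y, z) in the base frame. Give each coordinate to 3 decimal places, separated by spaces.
after link 1: o_1 = (0.5000, 0.8660, 0.0000)
after link 2: o_2 = (2.8660, 2.9641, 0.0000)
after link 3: o_3 = (3.7321, 2.4641, -2.0000)
after link 4: o_4 = (3.7321, -2.5359, -4.0000)
after link 5: o_5 = (8.7321, -2.5359, -8.0000)
after link 6: o_6 = (8.7321, -2.5359, -11.0000)

8.732 -2.536 -11.000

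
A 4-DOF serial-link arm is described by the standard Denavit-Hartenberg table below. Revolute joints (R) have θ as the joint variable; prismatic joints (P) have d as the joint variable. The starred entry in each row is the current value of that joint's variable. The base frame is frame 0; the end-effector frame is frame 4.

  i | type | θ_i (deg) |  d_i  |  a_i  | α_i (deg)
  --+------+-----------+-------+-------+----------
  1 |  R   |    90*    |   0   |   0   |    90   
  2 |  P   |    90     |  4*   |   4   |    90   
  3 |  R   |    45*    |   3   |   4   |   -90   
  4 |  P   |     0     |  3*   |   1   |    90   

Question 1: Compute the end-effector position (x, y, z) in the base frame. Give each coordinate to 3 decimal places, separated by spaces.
after link 1: o_1 = (0.0000, 0.0000, 0.0000)
after link 2: o_2 = (4.0000, 0.0000, 4.0000)
after link 3: o_3 = (6.8284, 3.0000, 6.8284)
after link 4: o_4 = (9.6569, 3.0000, 5.4142)

9.657 3.000 5.414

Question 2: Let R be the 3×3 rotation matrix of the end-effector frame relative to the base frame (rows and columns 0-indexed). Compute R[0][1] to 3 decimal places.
0.707

End-effector y-axis (col 1 of R) = (0.7071,-0.0000,-0.7071)
R[0][1] = 0.7071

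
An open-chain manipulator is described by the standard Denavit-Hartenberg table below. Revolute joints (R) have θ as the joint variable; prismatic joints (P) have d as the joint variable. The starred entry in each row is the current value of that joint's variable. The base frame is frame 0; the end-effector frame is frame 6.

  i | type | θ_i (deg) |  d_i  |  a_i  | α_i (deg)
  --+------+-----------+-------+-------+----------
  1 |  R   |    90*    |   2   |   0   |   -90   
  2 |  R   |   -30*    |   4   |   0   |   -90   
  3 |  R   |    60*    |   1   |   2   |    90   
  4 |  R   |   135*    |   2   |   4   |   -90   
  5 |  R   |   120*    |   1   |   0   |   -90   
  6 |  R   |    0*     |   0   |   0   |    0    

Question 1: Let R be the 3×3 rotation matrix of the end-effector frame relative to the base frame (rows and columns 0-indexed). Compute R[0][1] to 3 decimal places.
End-effector y-axis (col 1 of R) = (0.6124,0.6597,-0.4356)
R[0][1] = 0.6124

0.612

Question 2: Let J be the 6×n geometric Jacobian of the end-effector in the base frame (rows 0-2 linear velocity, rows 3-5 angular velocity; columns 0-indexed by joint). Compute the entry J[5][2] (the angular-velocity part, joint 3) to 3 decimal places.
axis z_2 = (-0.0000,0.5000,-0.8660); lever o_n−o_2 = (-2.3298,2.3958,-2.2210)
cross product → J_v[:, 2] = (0.9643,2.0177,1.1649)
J_ω[:, 2] = z_2
entry J[5][2] = -0.8660

-0.866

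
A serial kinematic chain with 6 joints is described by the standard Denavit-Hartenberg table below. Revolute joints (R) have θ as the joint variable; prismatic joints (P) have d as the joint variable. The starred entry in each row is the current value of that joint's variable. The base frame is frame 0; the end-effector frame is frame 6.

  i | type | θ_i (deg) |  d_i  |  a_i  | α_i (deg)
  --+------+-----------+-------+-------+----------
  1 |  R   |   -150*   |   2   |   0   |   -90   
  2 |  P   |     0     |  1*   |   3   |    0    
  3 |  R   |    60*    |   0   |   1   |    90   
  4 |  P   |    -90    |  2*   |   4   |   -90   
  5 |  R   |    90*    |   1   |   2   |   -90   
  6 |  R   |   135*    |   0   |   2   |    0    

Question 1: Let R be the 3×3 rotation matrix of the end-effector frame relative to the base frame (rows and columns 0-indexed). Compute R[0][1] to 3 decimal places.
-0.837

End-effector y-axis (col 1 of R) = (-0.8365,-0.4830,-0.2588)
R[0][1] = -0.8365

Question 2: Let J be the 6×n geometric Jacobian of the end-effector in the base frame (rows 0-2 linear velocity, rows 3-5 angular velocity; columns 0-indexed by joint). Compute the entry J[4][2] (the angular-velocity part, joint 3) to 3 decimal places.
axis z_2 = (0.5000,-0.8660,0.0000); lever o_n−o_2 = (-3.3143,2.7053,0.1998)
cross product → J_v[:, 2] = (-0.1730,-0.0999,-1.5176)
J_ω[:, 2] = z_2
entry J[4][2] = -0.8660

-0.866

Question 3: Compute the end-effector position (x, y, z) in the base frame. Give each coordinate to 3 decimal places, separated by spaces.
after link 1: o_1 = (0.0000, 0.0000, 2.0000)
after link 2: o_2 = (-2.0981, -2.3660, 2.0000)
after link 3: o_3 = (-2.5311, -2.6160, 1.1340)
after link 4: o_4 = (-6.0311, -0.0179, 2.1340)
after link 5: o_5 = (-4.9641, 0.5981, 0.2679)
after link 6: o_6 = (-5.4124, 0.3393, 2.1998)

-5.412 0.339 2.200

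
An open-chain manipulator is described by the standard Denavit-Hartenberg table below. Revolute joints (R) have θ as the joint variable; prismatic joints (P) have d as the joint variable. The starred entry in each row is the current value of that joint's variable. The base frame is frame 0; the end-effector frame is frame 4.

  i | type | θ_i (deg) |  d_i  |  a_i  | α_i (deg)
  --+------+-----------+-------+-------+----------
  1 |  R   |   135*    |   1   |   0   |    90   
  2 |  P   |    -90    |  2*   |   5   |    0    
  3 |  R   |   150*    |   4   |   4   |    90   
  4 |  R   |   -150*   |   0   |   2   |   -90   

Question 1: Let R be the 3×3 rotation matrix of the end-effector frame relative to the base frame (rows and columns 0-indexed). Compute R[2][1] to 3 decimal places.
0.500

End-effector y-axis (col 1 of R) = (0.6124,-0.6124,0.5000)
R[2][1] = 0.5000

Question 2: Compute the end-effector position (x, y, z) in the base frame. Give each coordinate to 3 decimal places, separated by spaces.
after link 1: o_1 = (0.0000, 0.0000, 1.0000)
after link 2: o_2 = (1.4142, 1.4142, -4.0000)
after link 3: o_3 = (2.8284, 5.6569, -0.5359)
after link 4: o_4 = (2.7337, 4.3374, -2.0359)

2.734 4.337 -2.036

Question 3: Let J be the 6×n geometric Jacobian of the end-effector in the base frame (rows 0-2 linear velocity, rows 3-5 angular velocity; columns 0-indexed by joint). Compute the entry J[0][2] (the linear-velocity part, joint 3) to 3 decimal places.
axis z_2 = (0.7071,0.7071,0.0000); lever o_n−o_2 = (1.3195,2.9232,1.9641)
cross product → J_v[:, 2] = (1.3888,-1.3888,1.1340)
J_ω[:, 2] = z_2
entry J[0][2] = 1.3888

1.389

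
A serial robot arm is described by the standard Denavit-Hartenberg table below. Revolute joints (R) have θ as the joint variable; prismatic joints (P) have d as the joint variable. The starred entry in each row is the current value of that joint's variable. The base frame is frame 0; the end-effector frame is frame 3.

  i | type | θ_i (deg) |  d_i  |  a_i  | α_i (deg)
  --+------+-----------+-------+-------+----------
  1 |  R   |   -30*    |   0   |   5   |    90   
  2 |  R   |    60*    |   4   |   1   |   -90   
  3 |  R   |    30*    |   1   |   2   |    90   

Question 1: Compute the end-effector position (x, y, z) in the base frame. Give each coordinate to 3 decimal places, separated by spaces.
after link 1: o_1 = (4.3301, -2.5000, 0.0000)
after link 2: o_2 = (2.7631, -6.2141, 0.8660)
after link 3: o_3 = (3.2631, -5.3481, 2.8660)

3.263 -5.348 2.866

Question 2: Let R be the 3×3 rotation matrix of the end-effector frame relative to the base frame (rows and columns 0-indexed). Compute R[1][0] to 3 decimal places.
End-effector x-axis (col 0 of R) = (0.6250,0.2165,0.7500)
R[1][0] = 0.2165

0.217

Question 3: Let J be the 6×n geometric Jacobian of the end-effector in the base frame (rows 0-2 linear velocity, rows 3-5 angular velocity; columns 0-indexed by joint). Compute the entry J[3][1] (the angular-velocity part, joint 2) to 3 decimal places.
-0.500

axis z_1 = (-0.5000,-0.8660,0.0000); lever o_n−o_1 = (-1.0670,-2.8481,2.8660)
cross product → J_v[:, 1] = (-2.4821,1.4330,0.5000)
J_ω[:, 1] = z_1
entry J[3][1] = -0.5000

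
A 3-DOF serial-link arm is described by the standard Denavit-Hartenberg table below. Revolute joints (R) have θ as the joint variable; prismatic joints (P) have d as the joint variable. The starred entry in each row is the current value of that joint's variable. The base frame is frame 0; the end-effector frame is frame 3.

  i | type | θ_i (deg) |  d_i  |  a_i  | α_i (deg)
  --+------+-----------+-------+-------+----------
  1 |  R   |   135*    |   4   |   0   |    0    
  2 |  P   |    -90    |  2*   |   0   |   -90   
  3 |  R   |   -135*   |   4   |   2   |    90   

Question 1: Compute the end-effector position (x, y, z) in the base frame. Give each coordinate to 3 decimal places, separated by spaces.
-3.828 1.828 7.414

after link 1: o_1 = (0.0000, 0.0000, 4.0000)
after link 2: o_2 = (0.0000, 0.0000, 6.0000)
after link 3: o_3 = (-3.8284, 1.8284, 7.4142)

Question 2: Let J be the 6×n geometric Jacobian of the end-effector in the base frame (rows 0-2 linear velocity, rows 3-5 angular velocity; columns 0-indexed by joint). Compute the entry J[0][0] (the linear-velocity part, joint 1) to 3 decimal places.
-1.828

axis z_0 = ẑ; lever o_n−o_0 = (-3.8284,1.8284,7.4142)
cross product → J_v[:, 0] = (-1.8284,-3.8284,0.0000)
J_ω[:, 0] = z_0
entry J[0][0] = -1.8284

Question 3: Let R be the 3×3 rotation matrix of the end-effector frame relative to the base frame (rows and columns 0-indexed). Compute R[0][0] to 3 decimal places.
-0.500

End-effector x-axis (col 0 of R) = (-0.5000,-0.5000,0.7071)
R[0][0] = -0.5000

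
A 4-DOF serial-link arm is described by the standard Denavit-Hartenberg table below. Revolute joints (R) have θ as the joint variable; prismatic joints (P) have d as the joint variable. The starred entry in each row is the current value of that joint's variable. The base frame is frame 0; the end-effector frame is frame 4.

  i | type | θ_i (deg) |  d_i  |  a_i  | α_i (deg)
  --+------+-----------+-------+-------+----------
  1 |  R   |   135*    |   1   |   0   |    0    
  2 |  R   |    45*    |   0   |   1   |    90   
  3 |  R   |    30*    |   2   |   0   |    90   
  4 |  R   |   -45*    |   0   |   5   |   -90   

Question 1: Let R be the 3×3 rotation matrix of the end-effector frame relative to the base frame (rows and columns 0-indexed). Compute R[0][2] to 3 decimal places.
-0.612

End-effector z-axis (col 2 of R) = (-0.6124,0.7071,0.3536)
R[0][2] = -0.6124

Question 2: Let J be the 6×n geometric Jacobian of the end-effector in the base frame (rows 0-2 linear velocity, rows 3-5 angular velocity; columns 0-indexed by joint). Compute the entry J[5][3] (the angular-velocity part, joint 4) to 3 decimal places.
-0.866

axis z_3 = (-0.5000,0.0000,-0.8660); lever o_n−o_3 = (-3.0619,-3.5355,1.7678)
cross product → J_v[:, 3] = (-3.0619,3.5355,1.7678)
J_ω[:, 3] = z_3
entry J[5][3] = -0.8660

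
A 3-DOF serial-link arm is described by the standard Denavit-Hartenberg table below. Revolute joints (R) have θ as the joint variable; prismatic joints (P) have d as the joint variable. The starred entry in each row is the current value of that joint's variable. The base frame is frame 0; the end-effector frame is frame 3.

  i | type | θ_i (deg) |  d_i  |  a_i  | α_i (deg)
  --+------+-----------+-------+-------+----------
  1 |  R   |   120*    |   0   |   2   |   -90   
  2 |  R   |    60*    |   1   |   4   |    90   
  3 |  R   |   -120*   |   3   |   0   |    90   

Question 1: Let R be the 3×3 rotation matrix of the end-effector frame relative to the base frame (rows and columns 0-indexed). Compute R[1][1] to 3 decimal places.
End-effector y-axis (col 1 of R) = (-0.4330,0.7500,0.5000)
R[1][1] = 0.7500

0.750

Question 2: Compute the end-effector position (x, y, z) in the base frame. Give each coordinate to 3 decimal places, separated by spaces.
after link 1: o_1 = (-1.0000, 1.7321, 0.0000)
after link 2: o_2 = (-2.8660, 2.9641, -3.4641)
after link 3: o_3 = (-4.1651, 5.2141, -1.9641)

-4.165 5.214 -1.964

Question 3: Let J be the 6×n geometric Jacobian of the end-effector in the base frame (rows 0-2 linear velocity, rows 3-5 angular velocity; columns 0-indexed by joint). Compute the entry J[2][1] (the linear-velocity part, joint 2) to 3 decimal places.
axis z_1 = (-0.8660,-0.5000,0.0000); lever o_n−o_1 = (-3.1651,3.4821,-1.9641)
cross product → J_v[:, 1] = (0.9821,-1.7010,-4.5981)
J_ω[:, 1] = z_1
entry J[2][1] = -4.5981

-4.598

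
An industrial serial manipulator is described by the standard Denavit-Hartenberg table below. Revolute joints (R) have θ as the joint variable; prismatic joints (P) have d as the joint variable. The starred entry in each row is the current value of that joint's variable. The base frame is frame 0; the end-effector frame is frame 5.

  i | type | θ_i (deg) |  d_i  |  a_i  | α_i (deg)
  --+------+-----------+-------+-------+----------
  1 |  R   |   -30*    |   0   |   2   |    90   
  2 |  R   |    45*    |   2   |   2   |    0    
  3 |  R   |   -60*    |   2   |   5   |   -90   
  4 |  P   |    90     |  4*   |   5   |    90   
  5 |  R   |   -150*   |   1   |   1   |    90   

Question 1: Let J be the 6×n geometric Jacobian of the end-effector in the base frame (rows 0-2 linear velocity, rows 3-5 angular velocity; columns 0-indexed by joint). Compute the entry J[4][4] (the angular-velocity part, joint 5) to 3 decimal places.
-0.483

axis z_4 = (0.8365,-0.4830,-0.2588); lever o_n−o_4 = (0.2914,-1.1683,-0.7418)
cross product → J_v[:, 4] = (0.0559,0.5451,-0.8365)
J_ω[:, 4] = z_4
entry J[4][4] = -0.4830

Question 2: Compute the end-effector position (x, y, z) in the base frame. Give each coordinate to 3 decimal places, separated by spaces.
after link 1: o_1 = (1.7321, -1.0000, 0.0000)
after link 2: o_2 = (1.9568, -3.4392, 1.4142)
after link 3: o_3 = (5.1394, -7.5860, 0.1201)
after link 4: o_4 = (8.5360, -3.7735, 3.9838)
after link 5: o_5 = (8.8274, -4.9418, 3.2420)

8.827 -4.942 3.242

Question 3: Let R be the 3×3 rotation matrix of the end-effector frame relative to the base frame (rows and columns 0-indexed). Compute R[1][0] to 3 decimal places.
End-effector x-axis (col 0 of R) = (-0.5451,-0.6853,-0.4830)
R[1][0] = -0.6853

-0.685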